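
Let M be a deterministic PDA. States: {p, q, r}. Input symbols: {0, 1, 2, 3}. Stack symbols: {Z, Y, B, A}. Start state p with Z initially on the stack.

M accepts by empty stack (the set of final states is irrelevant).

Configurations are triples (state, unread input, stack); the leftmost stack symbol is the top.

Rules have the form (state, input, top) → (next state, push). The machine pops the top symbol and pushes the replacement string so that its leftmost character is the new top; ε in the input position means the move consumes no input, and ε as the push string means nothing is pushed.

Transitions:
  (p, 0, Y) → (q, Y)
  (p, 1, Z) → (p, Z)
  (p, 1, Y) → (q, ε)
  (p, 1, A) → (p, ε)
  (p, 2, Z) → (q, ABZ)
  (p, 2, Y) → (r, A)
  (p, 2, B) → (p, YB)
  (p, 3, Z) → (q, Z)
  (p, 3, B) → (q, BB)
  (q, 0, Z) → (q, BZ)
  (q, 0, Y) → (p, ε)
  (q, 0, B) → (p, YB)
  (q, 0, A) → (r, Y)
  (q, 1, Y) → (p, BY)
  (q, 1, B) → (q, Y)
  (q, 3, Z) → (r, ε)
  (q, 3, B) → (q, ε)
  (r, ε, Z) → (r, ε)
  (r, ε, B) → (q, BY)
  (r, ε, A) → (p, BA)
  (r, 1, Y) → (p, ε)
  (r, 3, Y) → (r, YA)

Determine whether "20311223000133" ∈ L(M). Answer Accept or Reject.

(p, 20311223000133, Z) ⊢ (q, 0311223000133, ABZ) ⊢ (r, 311223000133, YBZ) ⊢ (r, 11223000133, YABZ) ⊢ (p, 1223000133, ABZ) ⊢ (p, 223000133, BZ) ⊢ (p, 23000133, YBZ) ⊢ (r, 3000133, ABZ) ⊢ (p, 3000133, BABZ) ⊢ (q, 000133, BBABZ) ⊢ (p, 00133, YBBABZ) ⊢ (q, 0133, YBBABZ) ⊢ (p, 133, BBABZ)
No transition applies at (p, 133, BBABZ); input not fully consumed.

Reject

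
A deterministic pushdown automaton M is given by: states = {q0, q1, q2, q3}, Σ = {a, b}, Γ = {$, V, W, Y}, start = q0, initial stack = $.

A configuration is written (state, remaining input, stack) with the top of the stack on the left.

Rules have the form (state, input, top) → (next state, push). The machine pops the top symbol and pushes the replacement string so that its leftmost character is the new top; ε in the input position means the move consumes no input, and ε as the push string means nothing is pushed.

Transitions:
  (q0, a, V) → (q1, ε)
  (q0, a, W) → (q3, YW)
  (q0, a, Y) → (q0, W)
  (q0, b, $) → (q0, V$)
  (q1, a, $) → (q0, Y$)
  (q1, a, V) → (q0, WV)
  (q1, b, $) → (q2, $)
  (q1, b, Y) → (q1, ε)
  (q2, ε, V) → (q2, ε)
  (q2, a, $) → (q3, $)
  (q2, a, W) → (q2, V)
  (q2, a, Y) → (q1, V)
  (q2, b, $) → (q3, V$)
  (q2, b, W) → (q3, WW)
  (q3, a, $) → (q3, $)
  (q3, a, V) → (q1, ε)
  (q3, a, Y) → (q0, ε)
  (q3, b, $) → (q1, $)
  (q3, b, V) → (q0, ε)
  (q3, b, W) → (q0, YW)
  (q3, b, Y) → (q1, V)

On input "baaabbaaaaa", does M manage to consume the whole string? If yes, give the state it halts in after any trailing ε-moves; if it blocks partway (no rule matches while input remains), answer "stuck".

(q0, baaabbaaaaa, $)
  read b, top $: go to q0, push V$ → (q0, aaabbaaaaa, V$)
  read a, top V: go to q1, push ε → (q1, aabbaaaaa, $)
  read a, top $: go to q0, push Y$ → (q0, abbaaaaa, Y$)
  read a, top Y: go to q0, push W → (q0, bbaaaaa, W$)
No transition for (q0, b, top W); M blocks with input bbaaaaa remaining.

stuck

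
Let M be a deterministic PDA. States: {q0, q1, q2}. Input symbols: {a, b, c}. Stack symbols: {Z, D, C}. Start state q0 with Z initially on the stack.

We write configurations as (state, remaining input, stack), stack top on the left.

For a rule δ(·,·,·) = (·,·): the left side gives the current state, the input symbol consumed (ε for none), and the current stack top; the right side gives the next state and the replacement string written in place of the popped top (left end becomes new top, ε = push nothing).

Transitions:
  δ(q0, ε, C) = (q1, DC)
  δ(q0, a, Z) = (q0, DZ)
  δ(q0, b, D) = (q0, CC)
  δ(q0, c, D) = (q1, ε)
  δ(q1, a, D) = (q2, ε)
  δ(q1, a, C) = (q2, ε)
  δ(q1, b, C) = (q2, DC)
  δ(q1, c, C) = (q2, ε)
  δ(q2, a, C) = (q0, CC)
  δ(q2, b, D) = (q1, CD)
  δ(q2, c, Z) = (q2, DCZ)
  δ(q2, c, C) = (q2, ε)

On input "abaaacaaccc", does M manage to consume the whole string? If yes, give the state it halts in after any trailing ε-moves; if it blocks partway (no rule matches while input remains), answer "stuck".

(q0, abaaacaaccc, Z)
  read a, top Z: go to q0, push DZ → (q0, baaacaaccc, DZ)
  read b, top D: go to q0, push CC → (q0, aaacaaccc, CCZ)
  ε-move, top C: go to q1, push DC → (q1, aaacaaccc, DCCZ)
  read a, top D: go to q2, push ε → (q2, aacaaccc, CCZ)
  read a, top C: go to q0, push CC → (q0, acaaccc, CCCZ)
  ε-move, top C: go to q1, push DC → (q1, acaaccc, DCCCZ)
  read a, top D: go to q2, push ε → (q2, caaccc, CCCZ)
  read c, top C: go to q2, push ε → (q2, aaccc, CCZ)
  read a, top C: go to q0, push CC → (q0, accc, CCCZ)
  ε-move, top C: go to q1, push DC → (q1, accc, DCCCZ)
  read a, top D: go to q2, push ε → (q2, ccc, CCCZ)
  read c, top C: go to q2, push ε → (q2, cc, CCZ)
  read c, top C: go to q2, push ε → (q2, c, CZ)
  read c, top C: go to q2, push ε → (q2, ε, Z)
All input consumed; M is in state q2.

q2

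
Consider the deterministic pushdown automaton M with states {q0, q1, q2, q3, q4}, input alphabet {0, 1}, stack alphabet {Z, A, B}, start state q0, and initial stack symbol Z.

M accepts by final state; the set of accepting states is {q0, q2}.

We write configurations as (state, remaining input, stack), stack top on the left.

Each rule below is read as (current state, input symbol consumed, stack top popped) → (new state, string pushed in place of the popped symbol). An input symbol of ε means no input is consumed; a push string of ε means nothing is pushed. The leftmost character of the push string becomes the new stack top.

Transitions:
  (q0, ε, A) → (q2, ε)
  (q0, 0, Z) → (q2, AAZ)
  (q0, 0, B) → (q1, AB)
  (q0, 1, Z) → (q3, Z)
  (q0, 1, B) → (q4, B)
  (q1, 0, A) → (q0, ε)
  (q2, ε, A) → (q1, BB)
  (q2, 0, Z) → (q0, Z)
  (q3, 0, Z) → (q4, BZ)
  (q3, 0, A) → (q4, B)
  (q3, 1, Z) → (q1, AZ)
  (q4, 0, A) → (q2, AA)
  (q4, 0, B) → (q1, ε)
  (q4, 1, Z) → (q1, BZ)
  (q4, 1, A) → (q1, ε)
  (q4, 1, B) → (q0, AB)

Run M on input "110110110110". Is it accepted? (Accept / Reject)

(q0, 110110110110, Z)
  read 1, top Z: go to q3, push Z → (q3, 10110110110, Z)
  read 1, top Z: go to q1, push AZ → (q1, 0110110110, AZ)
  read 0, top A: go to q0, push ε → (q0, 110110110, Z)
  read 1, top Z: go to q3, push Z → (q3, 10110110, Z)
  read 1, top Z: go to q1, push AZ → (q1, 0110110, AZ)
  read 0, top A: go to q0, push ε → (q0, 110110, Z)
  read 1, top Z: go to q3, push Z → (q3, 10110, Z)
  read 1, top Z: go to q1, push AZ → (q1, 0110, AZ)
  read 0, top A: go to q0, push ε → (q0, 110, Z)
  read 1, top Z: go to q3, push Z → (q3, 10, Z)
  read 1, top Z: go to q1, push AZ → (q1, 0, AZ)
  read 0, top A: go to q0, push ε → (q0, ε, Z)
All input consumed; state q0 ∈ F.

Accept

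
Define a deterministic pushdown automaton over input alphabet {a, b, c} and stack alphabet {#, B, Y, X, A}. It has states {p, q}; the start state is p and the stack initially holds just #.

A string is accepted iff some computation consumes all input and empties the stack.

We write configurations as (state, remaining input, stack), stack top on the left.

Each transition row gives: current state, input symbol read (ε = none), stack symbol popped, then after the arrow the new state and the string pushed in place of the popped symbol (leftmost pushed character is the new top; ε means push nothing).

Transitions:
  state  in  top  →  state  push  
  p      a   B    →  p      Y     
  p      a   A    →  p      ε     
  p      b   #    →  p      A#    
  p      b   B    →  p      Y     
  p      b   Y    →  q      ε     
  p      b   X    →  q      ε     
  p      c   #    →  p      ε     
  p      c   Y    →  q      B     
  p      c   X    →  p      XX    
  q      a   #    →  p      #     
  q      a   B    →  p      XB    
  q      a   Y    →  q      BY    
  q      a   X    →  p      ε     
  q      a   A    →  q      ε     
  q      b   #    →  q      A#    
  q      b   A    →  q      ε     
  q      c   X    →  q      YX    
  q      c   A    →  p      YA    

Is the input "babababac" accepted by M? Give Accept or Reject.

(p, babababac, #) ⊢ (p, abababac, A#) ⊢ (p, bababac, #) ⊢ (p, ababac, A#) ⊢ (p, babac, #) ⊢ (p, abac, A#) ⊢ (p, bac, #) ⊢ (p, ac, A#) ⊢ (p, c, #) ⊢ (p, ε, ε)
All input consumed and the stack is empty.

Accept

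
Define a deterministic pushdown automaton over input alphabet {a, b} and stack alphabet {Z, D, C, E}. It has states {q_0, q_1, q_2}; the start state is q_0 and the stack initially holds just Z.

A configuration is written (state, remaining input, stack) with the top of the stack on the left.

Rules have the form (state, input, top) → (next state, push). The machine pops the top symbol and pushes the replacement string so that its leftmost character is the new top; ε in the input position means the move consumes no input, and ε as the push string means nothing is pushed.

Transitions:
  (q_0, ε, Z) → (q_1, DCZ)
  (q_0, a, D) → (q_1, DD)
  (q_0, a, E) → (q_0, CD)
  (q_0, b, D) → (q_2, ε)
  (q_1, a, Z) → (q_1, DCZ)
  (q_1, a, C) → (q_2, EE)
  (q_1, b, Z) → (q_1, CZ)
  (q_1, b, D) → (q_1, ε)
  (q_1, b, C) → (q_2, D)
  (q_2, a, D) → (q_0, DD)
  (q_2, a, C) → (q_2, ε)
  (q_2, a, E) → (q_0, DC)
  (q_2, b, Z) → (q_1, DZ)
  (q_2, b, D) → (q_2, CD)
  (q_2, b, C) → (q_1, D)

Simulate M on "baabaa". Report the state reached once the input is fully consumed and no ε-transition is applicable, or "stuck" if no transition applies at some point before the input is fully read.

(q_0, baabaa, Z)
  ε-move, top Z: go to q_1, push DCZ → (q_1, baabaa, DCZ)
  read b, top D: go to q_1, push ε → (q_1, aabaa, CZ)
  read a, top C: go to q_2, push EE → (q_2, abaa, EEZ)
  read a, top E: go to q_0, push DC → (q_0, baa, DCEZ)
  read b, top D: go to q_2, push ε → (q_2, aa, CEZ)
  read a, top C: go to q_2, push ε → (q_2, a, EZ)
  read a, top E: go to q_0, push DC → (q_0, ε, DCZ)
All input consumed; M is in state q_0.

q_0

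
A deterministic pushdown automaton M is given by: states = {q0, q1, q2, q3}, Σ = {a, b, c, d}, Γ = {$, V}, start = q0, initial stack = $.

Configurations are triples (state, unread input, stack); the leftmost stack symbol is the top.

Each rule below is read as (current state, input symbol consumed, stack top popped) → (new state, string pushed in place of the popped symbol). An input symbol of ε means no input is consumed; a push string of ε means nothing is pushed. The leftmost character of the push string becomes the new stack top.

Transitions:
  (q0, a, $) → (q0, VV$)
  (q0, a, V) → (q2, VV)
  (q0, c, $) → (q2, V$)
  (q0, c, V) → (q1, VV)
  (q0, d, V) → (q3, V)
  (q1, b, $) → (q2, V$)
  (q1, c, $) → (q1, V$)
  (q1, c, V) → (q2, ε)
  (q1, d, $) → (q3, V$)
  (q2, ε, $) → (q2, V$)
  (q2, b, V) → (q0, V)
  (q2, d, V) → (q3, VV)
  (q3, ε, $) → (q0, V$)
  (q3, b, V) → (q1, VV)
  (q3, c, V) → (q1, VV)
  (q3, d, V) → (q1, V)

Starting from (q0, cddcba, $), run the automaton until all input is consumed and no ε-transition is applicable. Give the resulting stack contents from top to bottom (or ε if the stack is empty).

(q0, cddcba, $) ⊢ (q2, ddcba, V$) ⊢ (q3, dcba, VV$) ⊢ (q1, cba, VV$) ⊢ (q2, ba, V$) ⊢ (q0, a, V$) ⊢ (q2, ε, VV$)
All input consumed in state q2 with stack VV$.

VV$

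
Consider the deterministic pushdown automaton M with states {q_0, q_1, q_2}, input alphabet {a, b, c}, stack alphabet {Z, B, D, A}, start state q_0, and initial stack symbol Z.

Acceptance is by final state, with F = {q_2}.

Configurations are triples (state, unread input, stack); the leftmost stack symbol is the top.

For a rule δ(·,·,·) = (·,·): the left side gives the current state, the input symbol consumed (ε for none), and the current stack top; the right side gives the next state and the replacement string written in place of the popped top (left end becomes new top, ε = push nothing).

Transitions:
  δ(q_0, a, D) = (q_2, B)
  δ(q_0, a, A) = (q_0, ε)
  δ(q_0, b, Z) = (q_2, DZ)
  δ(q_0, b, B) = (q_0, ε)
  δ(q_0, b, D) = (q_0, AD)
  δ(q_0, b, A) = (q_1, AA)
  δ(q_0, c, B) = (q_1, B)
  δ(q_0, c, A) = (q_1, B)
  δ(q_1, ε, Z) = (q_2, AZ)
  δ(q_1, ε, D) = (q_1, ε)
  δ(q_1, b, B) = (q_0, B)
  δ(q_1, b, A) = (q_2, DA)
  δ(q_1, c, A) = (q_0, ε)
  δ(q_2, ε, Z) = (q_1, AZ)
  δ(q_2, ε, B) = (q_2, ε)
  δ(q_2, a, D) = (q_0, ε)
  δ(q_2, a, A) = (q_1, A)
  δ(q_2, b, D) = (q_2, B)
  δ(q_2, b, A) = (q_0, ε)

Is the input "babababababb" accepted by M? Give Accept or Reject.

Accept

(q_0, babababababb, Z) ⊢ (q_2, abababababb, DZ) ⊢ (q_0, bababababb, Z) ⊢ (q_2, ababababb, DZ) ⊢ (q_0, babababb, Z) ⊢ (q_2, abababb, DZ) ⊢ (q_0, bababb, Z) ⊢ (q_2, ababb, DZ) ⊢ (q_0, babb, Z) ⊢ (q_2, abb, DZ) ⊢ (q_0, bb, Z) ⊢ (q_2, b, DZ) ⊢ (q_2, ε, BZ)
All input consumed; state q_2 ∈ F.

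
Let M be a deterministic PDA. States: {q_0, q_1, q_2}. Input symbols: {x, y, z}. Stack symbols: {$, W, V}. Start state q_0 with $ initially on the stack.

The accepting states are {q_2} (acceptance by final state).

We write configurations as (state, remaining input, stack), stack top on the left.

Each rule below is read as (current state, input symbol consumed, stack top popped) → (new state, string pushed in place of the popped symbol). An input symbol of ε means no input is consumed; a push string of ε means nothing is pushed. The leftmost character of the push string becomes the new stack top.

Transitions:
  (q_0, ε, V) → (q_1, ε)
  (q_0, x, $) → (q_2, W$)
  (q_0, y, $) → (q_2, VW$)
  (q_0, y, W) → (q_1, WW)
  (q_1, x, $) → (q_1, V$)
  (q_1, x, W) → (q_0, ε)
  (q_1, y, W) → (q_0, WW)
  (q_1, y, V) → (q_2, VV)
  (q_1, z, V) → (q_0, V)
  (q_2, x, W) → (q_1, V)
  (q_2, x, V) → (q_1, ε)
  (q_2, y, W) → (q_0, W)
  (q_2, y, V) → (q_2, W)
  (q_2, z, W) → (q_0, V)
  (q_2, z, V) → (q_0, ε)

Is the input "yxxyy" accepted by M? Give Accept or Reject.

(q_0, yxxyy, $)
  read y, top $: go to q_2, push VW$ → (q_2, xxyy, VW$)
  read x, top V: go to q_1, push ε → (q_1, xyy, W$)
  read x, top W: go to q_0, push ε → (q_0, yy, $)
  read y, top $: go to q_2, push VW$ → (q_2, y, VW$)
  read y, top V: go to q_2, push W → (q_2, ε, WW$)
All input consumed; state q_2 ∈ F.

Accept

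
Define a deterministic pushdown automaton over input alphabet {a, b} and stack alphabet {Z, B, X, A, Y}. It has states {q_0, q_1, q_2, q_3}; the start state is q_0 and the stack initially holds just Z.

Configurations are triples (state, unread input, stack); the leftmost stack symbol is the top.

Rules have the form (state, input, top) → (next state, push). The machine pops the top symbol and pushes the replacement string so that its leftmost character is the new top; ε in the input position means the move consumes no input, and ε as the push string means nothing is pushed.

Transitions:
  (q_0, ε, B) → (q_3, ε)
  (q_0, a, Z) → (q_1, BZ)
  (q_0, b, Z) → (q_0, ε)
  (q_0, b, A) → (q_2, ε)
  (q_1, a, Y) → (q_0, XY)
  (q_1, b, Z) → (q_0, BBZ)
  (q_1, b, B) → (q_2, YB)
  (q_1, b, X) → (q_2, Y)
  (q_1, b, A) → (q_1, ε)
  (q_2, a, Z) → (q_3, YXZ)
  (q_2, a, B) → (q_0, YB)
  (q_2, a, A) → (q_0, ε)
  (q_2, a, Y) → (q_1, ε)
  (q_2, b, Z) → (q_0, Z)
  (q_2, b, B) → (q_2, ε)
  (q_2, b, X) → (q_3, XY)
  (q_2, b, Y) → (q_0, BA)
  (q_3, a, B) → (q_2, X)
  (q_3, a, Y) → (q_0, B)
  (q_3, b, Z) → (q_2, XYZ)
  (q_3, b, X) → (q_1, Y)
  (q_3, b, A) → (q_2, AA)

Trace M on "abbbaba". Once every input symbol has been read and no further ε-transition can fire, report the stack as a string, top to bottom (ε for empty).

YBZ

(q_0, abbbaba, Z) ⊢ (q_1, bbbaba, BZ) ⊢ (q_2, bbaba, YBZ) ⊢ (q_0, baba, BABZ) ⊢ (q_3, baba, ABZ) ⊢ (q_2, aba, AABZ) ⊢ (q_0, ba, ABZ) ⊢ (q_2, a, BZ) ⊢ (q_0, ε, YBZ)
All input consumed in state q_0 with stack YBZ.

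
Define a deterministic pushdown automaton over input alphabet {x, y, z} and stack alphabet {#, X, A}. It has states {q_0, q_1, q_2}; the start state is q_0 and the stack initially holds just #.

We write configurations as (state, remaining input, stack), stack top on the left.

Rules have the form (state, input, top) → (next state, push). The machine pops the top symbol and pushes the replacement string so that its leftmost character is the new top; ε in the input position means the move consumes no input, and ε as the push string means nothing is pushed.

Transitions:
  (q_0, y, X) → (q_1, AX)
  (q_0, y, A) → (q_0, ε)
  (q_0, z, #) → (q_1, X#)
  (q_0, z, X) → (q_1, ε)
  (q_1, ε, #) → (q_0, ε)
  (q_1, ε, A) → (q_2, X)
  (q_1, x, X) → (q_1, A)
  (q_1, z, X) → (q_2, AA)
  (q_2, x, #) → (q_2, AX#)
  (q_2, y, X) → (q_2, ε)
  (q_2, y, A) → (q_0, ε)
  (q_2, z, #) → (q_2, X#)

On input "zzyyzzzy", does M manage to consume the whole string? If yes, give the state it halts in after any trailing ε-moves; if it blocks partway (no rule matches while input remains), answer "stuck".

stuck

(q_0, zzyyzzzy, #)
  read z, top #: go to q_1, push X# → (q_1, zyyzzzy, X#)
  read z, top X: go to q_2, push AA → (q_2, yyzzzy, AA#)
  read y, top A: go to q_0, push ε → (q_0, yzzzy, A#)
  read y, top A: go to q_0, push ε → (q_0, zzzy, #)
  read z, top #: go to q_1, push X# → (q_1, zzy, X#)
  read z, top X: go to q_2, push AA → (q_2, zy, AA#)
No transition for (q_2, z, top A); M blocks with input zy remaining.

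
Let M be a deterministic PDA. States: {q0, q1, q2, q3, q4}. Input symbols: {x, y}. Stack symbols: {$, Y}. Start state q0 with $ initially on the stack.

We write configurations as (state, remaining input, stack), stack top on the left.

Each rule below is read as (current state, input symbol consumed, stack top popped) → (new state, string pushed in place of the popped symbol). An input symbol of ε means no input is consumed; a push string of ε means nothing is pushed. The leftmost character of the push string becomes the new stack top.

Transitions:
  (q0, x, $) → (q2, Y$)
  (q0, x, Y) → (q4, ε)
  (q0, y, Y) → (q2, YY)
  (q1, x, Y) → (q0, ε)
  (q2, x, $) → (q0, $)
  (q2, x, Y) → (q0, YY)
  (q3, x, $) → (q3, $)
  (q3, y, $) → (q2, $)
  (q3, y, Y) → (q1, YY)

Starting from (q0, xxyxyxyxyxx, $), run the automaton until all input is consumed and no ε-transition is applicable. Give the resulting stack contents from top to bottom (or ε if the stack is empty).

(q0, xxyxyxyxyxx, $)
  read x, top $: go to q2, push Y$ → (q2, xyxyxyxyxx, Y$)
  read x, top Y: go to q0, push YY → (q0, yxyxyxyxx, YY$)
  read y, top Y: go to q2, push YY → (q2, xyxyxyxx, YYY$)
  read x, top Y: go to q0, push YY → (q0, yxyxyxx, YYYY$)
  read y, top Y: go to q2, push YY → (q2, xyxyxx, YYYYY$)
  read x, top Y: go to q0, push YY → (q0, yxyxx, YYYYYY$)
  read y, top Y: go to q2, push YY → (q2, xyxx, YYYYYYY$)
  read x, top Y: go to q0, push YY → (q0, yxx, YYYYYYYY$)
  read y, top Y: go to q2, push YY → (q2, xx, YYYYYYYYY$)
  read x, top Y: go to q0, push YY → (q0, x, YYYYYYYYYY$)
  read x, top Y: go to q4, push ε → (q4, ε, YYYYYYYYY$)
All input consumed in state q4 with stack YYYYYYYYY$.

YYYYYYYYY$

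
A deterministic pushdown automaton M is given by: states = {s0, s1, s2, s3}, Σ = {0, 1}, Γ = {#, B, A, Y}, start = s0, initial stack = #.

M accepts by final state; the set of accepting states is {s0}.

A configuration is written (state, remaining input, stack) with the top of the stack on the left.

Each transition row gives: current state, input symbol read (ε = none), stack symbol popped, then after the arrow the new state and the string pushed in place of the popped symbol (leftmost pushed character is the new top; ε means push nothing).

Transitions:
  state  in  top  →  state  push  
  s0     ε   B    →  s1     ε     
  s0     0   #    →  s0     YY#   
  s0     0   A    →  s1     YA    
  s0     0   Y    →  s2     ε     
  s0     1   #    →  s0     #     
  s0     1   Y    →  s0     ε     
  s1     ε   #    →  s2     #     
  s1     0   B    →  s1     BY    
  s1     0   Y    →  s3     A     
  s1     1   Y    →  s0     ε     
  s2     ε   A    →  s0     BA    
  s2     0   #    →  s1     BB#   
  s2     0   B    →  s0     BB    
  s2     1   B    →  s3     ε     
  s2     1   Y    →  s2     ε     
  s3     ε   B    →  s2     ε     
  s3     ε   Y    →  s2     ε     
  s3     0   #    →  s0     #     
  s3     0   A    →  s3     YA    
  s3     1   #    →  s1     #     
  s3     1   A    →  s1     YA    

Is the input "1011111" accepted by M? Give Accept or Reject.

(s0, 1011111, #)
  read 1, top #: go to s0, push # → (s0, 011111, #)
  read 0, top #: go to s0, push YY# → (s0, 11111, YY#)
  read 1, top Y: go to s0, push ε → (s0, 1111, Y#)
  read 1, top Y: go to s0, push ε → (s0, 111, #)
  read 1, top #: go to s0, push # → (s0, 11, #)
  read 1, top #: go to s0, push # → (s0, 1, #)
  read 1, top #: go to s0, push # → (s0, ε, #)
All input consumed; state s0 ∈ F.

Accept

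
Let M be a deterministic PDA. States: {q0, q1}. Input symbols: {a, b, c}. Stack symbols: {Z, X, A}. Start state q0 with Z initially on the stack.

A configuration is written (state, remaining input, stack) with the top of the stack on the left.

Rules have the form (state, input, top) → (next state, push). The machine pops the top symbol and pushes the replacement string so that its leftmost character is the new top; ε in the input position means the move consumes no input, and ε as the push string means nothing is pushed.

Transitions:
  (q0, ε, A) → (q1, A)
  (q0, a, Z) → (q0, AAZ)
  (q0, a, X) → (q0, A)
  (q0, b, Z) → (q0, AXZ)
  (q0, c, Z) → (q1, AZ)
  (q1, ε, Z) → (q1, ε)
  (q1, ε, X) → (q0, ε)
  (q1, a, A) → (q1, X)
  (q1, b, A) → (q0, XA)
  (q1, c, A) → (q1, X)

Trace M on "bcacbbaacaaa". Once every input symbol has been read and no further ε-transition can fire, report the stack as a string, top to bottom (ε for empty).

(q0, bcacbbaacaaa, Z)
  read b, top Z: go to q0, push AXZ → (q0, cacbbaacaaa, AXZ)
  ε-move, top A: go to q1, push A → (q1, cacbbaacaaa, AXZ)
  read c, top A: go to q1, push X → (q1, acbbaacaaa, XXZ)
  ε-move, top X: go to q0, push ε → (q0, acbbaacaaa, XZ)
  read a, top X: go to q0, push A → (q0, cbbaacaaa, AZ)
  ε-move, top A: go to q1, push A → (q1, cbbaacaaa, AZ)
  read c, top A: go to q1, push X → (q1, bbaacaaa, XZ)
  ε-move, top X: go to q0, push ε → (q0, bbaacaaa, Z)
  read b, top Z: go to q0, push AXZ → (q0, baacaaa, AXZ)
  ε-move, top A: go to q1, push A → (q1, baacaaa, AXZ)
  read b, top A: go to q0, push XA → (q0, aacaaa, XAXZ)
  read a, top X: go to q0, push A → (q0, acaaa, AAXZ)
  ε-move, top A: go to q1, push A → (q1, acaaa, AAXZ)
  read a, top A: go to q1, push X → (q1, caaa, XAXZ)
  ε-move, top X: go to q0, push ε → (q0, caaa, AXZ)
  ε-move, top A: go to q1, push A → (q1, caaa, AXZ)
  read c, top A: go to q1, push X → (q1, aaa, XXZ)
  ε-move, top X: go to q0, push ε → (q0, aaa, XZ)
  read a, top X: go to q0, push A → (q0, aa, AZ)
  ε-move, top A: go to q1, push A → (q1, aa, AZ)
  read a, top A: go to q1, push X → (q1, a, XZ)
  ε-move, top X: go to q0, push ε → (q0, a, Z)
  read a, top Z: go to q0, push AAZ → (q0, ε, AAZ)
  ε-move, top A: go to q1, push A → (q1, ε, AAZ)
All input consumed in state q1 with stack AAZ.

AAZ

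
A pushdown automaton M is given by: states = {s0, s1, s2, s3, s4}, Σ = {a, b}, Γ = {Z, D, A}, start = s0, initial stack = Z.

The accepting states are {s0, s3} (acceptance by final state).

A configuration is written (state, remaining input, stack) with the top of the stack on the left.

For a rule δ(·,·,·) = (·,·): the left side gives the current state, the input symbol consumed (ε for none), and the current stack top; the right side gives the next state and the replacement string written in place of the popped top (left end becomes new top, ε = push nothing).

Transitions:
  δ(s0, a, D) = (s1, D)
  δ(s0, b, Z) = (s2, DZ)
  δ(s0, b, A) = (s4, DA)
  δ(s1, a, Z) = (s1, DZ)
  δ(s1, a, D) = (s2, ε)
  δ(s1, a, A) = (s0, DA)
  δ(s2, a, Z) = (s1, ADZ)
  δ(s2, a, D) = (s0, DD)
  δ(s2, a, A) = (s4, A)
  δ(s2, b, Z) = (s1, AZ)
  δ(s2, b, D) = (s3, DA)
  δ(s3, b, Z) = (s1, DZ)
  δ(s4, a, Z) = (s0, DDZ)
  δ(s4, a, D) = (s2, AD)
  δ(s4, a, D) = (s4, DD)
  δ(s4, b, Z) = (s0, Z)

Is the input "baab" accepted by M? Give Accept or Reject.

Reject

No computation consumes all input and reaches a final state.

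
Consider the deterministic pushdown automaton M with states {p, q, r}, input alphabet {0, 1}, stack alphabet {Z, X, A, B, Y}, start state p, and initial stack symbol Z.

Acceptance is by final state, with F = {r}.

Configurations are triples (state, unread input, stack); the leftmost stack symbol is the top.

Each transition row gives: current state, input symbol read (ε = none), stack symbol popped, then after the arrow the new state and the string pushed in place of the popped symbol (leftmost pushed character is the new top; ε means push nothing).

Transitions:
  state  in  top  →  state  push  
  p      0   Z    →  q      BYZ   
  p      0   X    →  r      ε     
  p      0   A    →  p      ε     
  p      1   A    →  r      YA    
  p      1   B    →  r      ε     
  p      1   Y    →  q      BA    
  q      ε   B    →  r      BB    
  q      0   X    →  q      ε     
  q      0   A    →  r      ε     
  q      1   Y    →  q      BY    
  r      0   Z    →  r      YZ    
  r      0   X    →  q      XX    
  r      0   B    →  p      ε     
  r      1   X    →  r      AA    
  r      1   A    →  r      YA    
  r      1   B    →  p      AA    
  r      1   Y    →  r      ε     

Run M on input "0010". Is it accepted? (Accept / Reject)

Reject

(p, 0010, Z)
  read 0, top Z: go to q, push BYZ → (q, 010, BYZ)
  ε-move, top B: go to r, push BB → (r, 010, BBYZ)
  read 0, top B: go to p, push ε → (p, 10, BYZ)
  read 1, top B: go to r, push ε → (r, 0, YZ)
No transition applies at (r, 0, YZ); input not fully consumed.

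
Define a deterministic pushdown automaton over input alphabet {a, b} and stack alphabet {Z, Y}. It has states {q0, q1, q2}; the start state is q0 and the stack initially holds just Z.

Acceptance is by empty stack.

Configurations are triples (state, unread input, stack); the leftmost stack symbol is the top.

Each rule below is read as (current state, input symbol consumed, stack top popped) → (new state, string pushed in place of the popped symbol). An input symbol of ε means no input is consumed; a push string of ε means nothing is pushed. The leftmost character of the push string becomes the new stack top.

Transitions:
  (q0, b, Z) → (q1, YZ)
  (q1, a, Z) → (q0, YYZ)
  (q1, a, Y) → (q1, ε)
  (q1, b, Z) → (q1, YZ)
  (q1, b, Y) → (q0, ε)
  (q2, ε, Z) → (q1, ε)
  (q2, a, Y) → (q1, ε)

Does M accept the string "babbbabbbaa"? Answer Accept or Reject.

Reject

(q0, babbbabbbaa, Z)
  read b, top Z: go to q1, push YZ → (q1, abbbabbbaa, YZ)
  read a, top Y: go to q1, push ε → (q1, bbbabbbaa, Z)
  read b, top Z: go to q1, push YZ → (q1, bbabbbaa, YZ)
  read b, top Y: go to q0, push ε → (q0, babbbaa, Z)
  read b, top Z: go to q1, push YZ → (q1, abbbaa, YZ)
  read a, top Y: go to q1, push ε → (q1, bbbaa, Z)
  read b, top Z: go to q1, push YZ → (q1, bbaa, YZ)
  read b, top Y: go to q0, push ε → (q0, baa, Z)
  read b, top Z: go to q1, push YZ → (q1, aa, YZ)
  read a, top Y: go to q1, push ε → (q1, a, Z)
  read a, top Z: go to q0, push YYZ → (q0, ε, YYZ)
All input consumed; stack is YYZ, not empty, and no further ε-move applies.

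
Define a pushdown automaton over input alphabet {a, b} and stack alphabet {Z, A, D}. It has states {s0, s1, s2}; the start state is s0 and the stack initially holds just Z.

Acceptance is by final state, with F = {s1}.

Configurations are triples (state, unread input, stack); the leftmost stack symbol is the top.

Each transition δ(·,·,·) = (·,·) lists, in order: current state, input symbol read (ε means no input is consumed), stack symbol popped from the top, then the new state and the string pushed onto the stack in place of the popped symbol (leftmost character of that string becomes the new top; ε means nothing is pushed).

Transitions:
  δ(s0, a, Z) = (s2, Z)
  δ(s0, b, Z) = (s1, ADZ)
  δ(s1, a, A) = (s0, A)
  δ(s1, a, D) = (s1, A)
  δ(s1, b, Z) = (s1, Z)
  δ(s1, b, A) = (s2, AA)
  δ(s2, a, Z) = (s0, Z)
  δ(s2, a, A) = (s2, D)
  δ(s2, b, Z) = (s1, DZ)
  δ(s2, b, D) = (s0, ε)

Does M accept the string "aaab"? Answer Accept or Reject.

Accept

One accepting computation: (s0, aaab, Z) ⊢ (s2, aab, Z) ⊢ (s0, ab, Z) ⊢ (s2, b, Z) ⊢ (s1, ε, DZ)
All input consumed and state s1 ∈ F.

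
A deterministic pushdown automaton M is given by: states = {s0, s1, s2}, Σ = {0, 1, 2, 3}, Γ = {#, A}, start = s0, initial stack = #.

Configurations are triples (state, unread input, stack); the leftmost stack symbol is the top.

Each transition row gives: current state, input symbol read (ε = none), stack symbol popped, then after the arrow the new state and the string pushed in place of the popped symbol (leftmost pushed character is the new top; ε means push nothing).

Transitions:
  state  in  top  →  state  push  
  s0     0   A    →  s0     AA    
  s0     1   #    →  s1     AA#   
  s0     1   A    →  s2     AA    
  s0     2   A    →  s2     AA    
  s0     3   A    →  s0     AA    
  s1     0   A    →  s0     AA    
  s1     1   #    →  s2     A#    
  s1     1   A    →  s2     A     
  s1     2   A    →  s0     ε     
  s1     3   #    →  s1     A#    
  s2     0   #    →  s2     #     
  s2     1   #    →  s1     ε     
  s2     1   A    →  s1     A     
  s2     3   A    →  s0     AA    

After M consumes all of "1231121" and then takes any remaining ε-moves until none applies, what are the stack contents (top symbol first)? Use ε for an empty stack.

AAA#

(s0, 1231121, #)
  read 1, top #: go to s1, push AA# → (s1, 231121, AA#)
  read 2, top A: go to s0, push ε → (s0, 31121, A#)
  read 3, top A: go to s0, push AA → (s0, 1121, AA#)
  read 1, top A: go to s2, push AA → (s2, 121, AAA#)
  read 1, top A: go to s1, push A → (s1, 21, AAA#)
  read 2, top A: go to s0, push ε → (s0, 1, AA#)
  read 1, top A: go to s2, push AA → (s2, ε, AAA#)
All input consumed in state s2 with stack AAA#.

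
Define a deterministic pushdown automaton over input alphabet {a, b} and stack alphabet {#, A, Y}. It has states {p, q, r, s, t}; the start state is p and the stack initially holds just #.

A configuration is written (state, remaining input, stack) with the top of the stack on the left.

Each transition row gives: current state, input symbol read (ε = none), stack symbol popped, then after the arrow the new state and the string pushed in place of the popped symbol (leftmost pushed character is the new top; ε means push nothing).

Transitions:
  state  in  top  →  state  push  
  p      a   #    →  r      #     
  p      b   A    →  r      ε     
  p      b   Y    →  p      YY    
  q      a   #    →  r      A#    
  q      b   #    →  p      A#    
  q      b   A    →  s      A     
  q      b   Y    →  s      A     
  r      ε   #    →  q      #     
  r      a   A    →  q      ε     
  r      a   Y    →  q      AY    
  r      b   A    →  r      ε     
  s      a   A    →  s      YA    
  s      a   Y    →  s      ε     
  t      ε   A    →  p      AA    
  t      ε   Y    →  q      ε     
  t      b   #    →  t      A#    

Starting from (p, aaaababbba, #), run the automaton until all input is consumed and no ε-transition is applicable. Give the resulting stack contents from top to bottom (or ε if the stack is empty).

A#

(p, aaaababbba, #)
  read a, top #: go to r, push # → (r, aaababbba, #)
  ε-move, top #: go to q, push # → (q, aaababbba, #)
  read a, top #: go to r, push A# → (r, aababbba, A#)
  read a, top A: go to q, push ε → (q, ababbba, #)
  read a, top #: go to r, push A# → (r, babbba, A#)
  read b, top A: go to r, push ε → (r, abbba, #)
  ε-move, top #: go to q, push # → (q, abbba, #)
  read a, top #: go to r, push A# → (r, bbba, A#)
  read b, top A: go to r, push ε → (r, bba, #)
  ε-move, top #: go to q, push # → (q, bba, #)
  read b, top #: go to p, push A# → (p, ba, A#)
  read b, top A: go to r, push ε → (r, a, #)
  ε-move, top #: go to q, push # → (q, a, #)
  read a, top #: go to r, push A# → (r, ε, A#)
All input consumed in state r with stack A#.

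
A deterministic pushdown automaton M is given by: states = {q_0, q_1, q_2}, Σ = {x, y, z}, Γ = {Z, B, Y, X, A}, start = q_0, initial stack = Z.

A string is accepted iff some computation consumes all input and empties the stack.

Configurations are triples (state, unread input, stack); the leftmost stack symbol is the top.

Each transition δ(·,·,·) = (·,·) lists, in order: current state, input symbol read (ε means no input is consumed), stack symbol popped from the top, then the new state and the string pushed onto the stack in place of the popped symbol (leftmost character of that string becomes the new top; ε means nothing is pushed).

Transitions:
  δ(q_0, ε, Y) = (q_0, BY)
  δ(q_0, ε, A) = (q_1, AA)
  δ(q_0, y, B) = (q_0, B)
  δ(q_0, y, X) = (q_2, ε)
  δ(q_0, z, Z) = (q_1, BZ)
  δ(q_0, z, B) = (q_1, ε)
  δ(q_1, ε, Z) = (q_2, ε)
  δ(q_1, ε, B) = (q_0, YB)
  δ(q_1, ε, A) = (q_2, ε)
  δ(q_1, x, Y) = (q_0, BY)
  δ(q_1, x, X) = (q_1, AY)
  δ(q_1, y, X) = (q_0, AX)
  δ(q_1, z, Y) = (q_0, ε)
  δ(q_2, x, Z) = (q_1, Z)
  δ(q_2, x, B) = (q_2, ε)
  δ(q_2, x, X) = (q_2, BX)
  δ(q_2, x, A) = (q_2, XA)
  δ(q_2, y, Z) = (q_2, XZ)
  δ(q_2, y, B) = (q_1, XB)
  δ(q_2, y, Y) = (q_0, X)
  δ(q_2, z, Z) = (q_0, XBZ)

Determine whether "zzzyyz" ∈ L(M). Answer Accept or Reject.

(q_0, zzzyyz, Z)
  read z, top Z: go to q_1, push BZ → (q_1, zzyyz, BZ)
  ε-move, top B: go to q_0, push YB → (q_0, zzyyz, YBZ)
  ε-move, top Y: go to q_0, push BY → (q_0, zzyyz, BYBZ)
  read z, top B: go to q_1, push ε → (q_1, zyyz, YBZ)
  read z, top Y: go to q_0, push ε → (q_0, yyz, BZ)
  read y, top B: go to q_0, push B → (q_0, yz, BZ)
  read y, top B: go to q_0, push B → (q_0, z, BZ)
  read z, top B: go to q_1, push ε → (q_1, ε, Z)
  ε-move, top Z: go to q_2, push ε → (q_2, ε, ε)
All input consumed and the stack is empty.

Accept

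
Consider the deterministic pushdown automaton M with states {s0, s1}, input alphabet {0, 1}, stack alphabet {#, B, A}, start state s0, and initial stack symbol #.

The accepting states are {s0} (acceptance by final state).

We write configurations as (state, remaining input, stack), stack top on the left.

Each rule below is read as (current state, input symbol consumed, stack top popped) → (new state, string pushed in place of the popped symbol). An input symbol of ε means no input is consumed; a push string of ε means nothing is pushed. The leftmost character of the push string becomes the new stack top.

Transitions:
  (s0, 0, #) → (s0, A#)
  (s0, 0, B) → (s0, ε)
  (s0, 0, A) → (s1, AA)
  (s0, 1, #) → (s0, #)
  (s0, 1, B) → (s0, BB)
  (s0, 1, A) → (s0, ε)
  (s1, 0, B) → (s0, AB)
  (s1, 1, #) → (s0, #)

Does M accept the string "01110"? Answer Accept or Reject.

(s0, 01110, #)
  read 0, top #: go to s0, push A# → (s0, 1110, A#)
  read 1, top A: go to s0, push ε → (s0, 110, #)
  read 1, top #: go to s0, push # → (s0, 10, #)
  read 1, top #: go to s0, push # → (s0, 0, #)
  read 0, top #: go to s0, push A# → (s0, ε, A#)
All input consumed; state s0 ∈ F.

Accept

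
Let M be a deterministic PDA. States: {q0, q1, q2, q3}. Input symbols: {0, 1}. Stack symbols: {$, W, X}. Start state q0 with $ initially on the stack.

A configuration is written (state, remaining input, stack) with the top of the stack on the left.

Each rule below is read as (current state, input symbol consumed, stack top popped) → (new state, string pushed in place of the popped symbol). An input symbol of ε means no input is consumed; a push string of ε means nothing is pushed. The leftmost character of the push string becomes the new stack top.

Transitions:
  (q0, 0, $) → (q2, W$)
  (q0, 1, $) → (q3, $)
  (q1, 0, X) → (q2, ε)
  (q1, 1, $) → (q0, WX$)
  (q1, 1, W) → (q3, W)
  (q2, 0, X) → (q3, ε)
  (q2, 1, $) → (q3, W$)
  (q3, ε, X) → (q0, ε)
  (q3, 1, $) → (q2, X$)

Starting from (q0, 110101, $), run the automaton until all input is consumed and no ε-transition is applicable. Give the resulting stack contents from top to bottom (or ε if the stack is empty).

(q0, 110101, $)
  read 1, top $: go to q3, push $ → (q3, 10101, $)
  read 1, top $: go to q2, push X$ → (q2, 0101, X$)
  read 0, top X: go to q3, push ε → (q3, 101, $)
  read 1, top $: go to q2, push X$ → (q2, 01, X$)
  read 0, top X: go to q3, push ε → (q3, 1, $)
  read 1, top $: go to q2, push X$ → (q2, ε, X$)
All input consumed in state q2 with stack X$.

X$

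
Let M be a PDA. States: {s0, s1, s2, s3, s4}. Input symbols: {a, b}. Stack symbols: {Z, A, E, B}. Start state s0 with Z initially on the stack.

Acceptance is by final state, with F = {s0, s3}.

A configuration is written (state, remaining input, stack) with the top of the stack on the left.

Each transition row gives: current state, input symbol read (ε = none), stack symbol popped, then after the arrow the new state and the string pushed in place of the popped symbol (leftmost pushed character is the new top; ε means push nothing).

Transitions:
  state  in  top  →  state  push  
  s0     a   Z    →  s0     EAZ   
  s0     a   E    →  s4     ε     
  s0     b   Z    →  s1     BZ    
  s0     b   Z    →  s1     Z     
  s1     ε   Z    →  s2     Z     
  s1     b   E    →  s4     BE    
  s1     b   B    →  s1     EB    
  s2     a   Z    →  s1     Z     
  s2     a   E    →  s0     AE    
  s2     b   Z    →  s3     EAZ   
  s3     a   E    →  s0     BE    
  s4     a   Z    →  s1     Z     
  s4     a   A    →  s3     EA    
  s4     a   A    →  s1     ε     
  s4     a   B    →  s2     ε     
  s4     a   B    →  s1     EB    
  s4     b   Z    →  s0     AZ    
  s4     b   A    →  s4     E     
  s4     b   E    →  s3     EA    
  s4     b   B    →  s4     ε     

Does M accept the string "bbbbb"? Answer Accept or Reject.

One accepting computation: (s0, bbbbb, Z) ⊢ (s1, bbbb, BZ) ⊢ (s1, bbb, EBZ) ⊢ (s4, bb, BEBZ) ⊢ (s4, b, EBZ) ⊢ (s3, ε, EABZ)
All input consumed and state s3 ∈ F.

Accept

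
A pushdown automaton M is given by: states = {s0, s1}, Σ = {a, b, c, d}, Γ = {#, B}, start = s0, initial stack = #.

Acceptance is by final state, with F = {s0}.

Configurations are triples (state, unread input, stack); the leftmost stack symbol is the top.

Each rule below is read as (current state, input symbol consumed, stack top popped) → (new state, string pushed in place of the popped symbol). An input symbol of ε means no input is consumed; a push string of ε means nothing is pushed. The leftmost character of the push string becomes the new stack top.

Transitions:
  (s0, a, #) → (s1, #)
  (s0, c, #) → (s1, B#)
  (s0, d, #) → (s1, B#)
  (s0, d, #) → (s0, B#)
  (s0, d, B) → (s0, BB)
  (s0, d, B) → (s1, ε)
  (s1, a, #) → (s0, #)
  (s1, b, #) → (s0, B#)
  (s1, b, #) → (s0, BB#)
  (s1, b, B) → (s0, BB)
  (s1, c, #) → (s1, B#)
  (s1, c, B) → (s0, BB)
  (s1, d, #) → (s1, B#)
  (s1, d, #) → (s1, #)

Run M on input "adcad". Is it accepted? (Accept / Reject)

Reject

No computation consumes all input and reaches a final state.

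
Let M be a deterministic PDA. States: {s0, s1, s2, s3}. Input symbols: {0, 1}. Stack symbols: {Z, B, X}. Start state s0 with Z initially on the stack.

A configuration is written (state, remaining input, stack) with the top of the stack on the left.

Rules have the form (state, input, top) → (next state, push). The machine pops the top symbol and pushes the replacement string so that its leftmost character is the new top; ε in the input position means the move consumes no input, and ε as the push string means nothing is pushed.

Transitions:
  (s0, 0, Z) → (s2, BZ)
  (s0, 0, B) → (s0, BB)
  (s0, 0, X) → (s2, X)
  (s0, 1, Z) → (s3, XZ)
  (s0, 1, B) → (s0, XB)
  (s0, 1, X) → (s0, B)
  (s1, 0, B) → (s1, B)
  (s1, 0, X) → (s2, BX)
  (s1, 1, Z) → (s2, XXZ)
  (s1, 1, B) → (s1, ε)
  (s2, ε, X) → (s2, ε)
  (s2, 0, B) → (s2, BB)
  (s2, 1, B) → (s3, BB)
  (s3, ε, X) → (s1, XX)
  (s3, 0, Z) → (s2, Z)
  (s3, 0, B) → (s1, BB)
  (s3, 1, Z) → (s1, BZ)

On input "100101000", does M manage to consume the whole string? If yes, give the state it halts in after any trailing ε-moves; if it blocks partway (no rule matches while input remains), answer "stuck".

(s0, 100101000, Z) ⊢ (s3, 00101000, XZ) ⊢ (s1, 00101000, XXZ) ⊢ (s2, 0101000, BXXZ) ⊢ (s2, 101000, BBXXZ) ⊢ (s3, 01000, BBBXXZ) ⊢ (s1, 1000, BBBBXXZ) ⊢ (s1, 000, BBBXXZ) ⊢ (s1, 00, BBBXXZ) ⊢ (s1, 0, BBBXXZ) ⊢ (s1, ε, BBBXXZ)
All input consumed; M is in state s1.

s1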